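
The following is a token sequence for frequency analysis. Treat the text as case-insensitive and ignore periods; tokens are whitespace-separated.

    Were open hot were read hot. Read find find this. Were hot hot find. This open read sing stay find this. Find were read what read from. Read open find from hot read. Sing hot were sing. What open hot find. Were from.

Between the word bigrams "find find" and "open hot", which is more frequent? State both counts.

"open hot" (2 vs 1)

"find find": 1 occurrence
"open hot": 2 occurrences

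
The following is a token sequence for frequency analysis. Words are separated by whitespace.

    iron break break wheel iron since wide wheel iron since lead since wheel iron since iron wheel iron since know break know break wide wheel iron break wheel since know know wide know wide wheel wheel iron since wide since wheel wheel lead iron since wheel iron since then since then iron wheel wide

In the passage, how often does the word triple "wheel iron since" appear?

Scanning the 52 overlapping trigram windows for "wheel iron since":
  position 4–6: wheel iron since
  position 8–10: wheel iron since
  position 13–15: wheel iron since
  position 17–19: wheel iron since
  position 36–38: wheel iron since
  position 46–48: wheel iron since

6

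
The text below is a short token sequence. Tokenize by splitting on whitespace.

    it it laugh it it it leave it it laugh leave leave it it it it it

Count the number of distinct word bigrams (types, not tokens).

17 tokens → 16 bigram windows in total.
Repeated bigrams (each contributes count−1 duplicates):
  it it: 8
  it laugh: 2
  leave it: 2
9 duplicate windows → 16 − 9 = 7 distinct.

7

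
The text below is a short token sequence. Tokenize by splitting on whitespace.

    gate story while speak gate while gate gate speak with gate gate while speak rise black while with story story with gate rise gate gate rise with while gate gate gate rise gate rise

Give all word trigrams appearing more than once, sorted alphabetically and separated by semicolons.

Trigram counts meeting the condition (more than once):
  gate gate rise: 2
  gate rise gate: 2
  while gate gate: 2

gate gate rise; gate rise gate; while gate gate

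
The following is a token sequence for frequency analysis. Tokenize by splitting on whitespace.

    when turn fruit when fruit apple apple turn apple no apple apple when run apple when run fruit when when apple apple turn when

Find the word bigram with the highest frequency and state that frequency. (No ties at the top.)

"apple apple", 3 times

Bigram frequencies (highest first):
  apple apple: 3
  fruit when: 2
  apple turn: 2
  apple when: 2
  when run: 2
  when turn: 1
  … (11 more, each ≤ 1)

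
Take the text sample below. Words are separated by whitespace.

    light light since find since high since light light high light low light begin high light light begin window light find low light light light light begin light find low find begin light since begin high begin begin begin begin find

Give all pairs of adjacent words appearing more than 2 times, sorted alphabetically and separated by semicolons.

begin begin; light begin; light light

Bigram counts meeting the condition (more than 2 times):
  begin begin: 3
  light begin: 3
  light light: 6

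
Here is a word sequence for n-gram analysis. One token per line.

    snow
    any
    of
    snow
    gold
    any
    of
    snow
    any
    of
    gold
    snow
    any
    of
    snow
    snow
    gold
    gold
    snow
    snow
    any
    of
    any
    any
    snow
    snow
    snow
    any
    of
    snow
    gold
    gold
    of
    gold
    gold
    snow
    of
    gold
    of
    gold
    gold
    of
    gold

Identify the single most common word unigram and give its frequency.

Unigram frequencies (highest first):
  snow: 13
  gold: 12
  of: 10
  any: 8

"snow", 13 times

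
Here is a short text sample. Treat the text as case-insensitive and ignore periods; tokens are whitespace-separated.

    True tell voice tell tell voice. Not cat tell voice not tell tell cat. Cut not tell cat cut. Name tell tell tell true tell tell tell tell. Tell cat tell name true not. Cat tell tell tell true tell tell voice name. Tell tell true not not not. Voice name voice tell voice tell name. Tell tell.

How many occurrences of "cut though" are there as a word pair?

0

Scanning the 57 overlapping bigram windows for "cut though":
  (none found)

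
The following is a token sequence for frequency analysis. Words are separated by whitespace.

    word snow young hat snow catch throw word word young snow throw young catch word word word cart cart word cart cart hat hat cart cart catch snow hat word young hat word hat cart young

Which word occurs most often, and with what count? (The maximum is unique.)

"word", 9 times

Unigram frequencies (highest first):
  word: 9
  cart: 7
  hat: 6
  young: 5
  snow: 4
  catch: 3
  … (1 more, each ≤ 2)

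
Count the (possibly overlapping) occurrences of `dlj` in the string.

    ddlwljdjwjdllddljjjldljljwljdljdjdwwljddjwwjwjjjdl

3

Sliding a length-3 window over the 50 characters (48 positions):
  position 15–17: dlj
  position 21–23: dlj
  position 29–31: dlj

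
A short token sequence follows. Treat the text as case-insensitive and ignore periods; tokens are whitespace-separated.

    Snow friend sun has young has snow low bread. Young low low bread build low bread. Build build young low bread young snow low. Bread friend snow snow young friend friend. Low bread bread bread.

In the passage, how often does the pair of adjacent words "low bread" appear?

6

Scanning the 34 overlapping bigram windows for "low bread":
  position 8–9: low bread
  position 12–13: low bread
  position 15–16: low bread
  position 20–21: low bread
  position 24–25: low bread
  position 32–33: low bread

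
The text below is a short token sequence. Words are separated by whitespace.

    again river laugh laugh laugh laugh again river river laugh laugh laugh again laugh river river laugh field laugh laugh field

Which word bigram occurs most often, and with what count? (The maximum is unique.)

Bigram frequencies (highest first):
  laugh laugh: 6
  river laugh: 3
  again river: 2
  laugh again: 2
  river river: 2
  laugh field: 2
  … (3 more, each ≤ 1)

"laugh laugh", 6 times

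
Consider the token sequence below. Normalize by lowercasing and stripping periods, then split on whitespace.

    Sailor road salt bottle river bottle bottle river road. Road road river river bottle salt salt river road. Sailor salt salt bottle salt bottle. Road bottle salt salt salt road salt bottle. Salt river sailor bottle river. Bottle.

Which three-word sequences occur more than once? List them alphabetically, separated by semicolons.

Trigram counts meeting the condition (more than once):
  bottle river bottle: 2
  bottle salt salt: 2
  road salt bottle: 2
  salt bottle salt: 2

bottle river bottle; bottle salt salt; road salt bottle; salt bottle salt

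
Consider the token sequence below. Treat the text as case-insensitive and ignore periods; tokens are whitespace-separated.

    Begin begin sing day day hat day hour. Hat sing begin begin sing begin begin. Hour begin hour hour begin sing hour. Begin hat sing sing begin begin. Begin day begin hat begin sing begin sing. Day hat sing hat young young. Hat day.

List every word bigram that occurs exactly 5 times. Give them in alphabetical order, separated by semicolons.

Bigram counts meeting the condition (exactly 5 times):
  begin begin: 5
  begin sing: 5

begin begin; begin sing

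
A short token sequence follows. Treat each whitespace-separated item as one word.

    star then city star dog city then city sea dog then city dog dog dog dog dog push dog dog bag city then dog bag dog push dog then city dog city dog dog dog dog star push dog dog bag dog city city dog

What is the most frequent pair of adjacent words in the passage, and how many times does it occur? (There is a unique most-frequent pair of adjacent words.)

"dog dog", 9 times

Bigram frequencies (highest first):
  dog dog: 9
  then city: 4
  city dog: 4
  dog city: 3
  push dog: 3
  dog bag: 3
  … (14 more, each ≤ 2)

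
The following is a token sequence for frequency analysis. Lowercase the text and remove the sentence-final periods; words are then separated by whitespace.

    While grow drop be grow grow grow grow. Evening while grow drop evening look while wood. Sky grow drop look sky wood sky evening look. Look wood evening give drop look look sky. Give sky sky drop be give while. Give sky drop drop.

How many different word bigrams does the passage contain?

30

44 tokens → 43 bigram windows in total.
Repeated bigrams (each contributes count−1 duplicates):
  grow drop: 3
  grow grow: 3
  drop be: 2
  drop look: 2
  evening look: 2
  give sky: 2
  look look: 2
  look sky: 2
  … (3 more repeated)
13 duplicate windows → 43 − 13 = 30 distinct.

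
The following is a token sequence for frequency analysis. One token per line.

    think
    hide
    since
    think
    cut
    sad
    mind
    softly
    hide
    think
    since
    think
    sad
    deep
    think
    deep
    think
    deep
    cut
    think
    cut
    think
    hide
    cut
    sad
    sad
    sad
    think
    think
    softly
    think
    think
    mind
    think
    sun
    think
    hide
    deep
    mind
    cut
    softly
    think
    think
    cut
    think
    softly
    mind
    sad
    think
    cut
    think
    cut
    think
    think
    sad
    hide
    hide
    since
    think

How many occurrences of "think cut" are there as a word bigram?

Scanning the 58 overlapping bigram windows for "think cut":
  position 4–5: think cut
  position 20–21: think cut
  position 43–44: think cut
  position 49–50: think cut
  position 51–52: think cut

5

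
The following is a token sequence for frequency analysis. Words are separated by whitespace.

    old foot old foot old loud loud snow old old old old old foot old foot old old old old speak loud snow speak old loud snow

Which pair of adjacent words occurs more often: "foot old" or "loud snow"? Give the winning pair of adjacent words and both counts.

"foot old" (4 vs 3)

"foot old": 4 occurrences
"loud snow": 3 occurrences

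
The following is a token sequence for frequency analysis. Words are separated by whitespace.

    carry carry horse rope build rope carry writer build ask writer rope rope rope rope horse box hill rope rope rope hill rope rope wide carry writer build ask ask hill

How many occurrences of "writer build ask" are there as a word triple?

2

Scanning the 29 overlapping trigram windows for "writer build ask":
  position 8–10: writer build ask
  position 27–29: writer build ask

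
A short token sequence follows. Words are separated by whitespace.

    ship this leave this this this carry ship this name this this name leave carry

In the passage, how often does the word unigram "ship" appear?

2

Scanning the 15 tokens for "ship":
  position 1: ship
  position 8: ship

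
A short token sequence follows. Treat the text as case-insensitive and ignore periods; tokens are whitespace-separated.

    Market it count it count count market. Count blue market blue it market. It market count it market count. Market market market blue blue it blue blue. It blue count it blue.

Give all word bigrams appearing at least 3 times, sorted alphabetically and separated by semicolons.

Bigram counts meeting the condition (at least 3 times):
  blue it: 3
  count it: 3
  it blue: 3
  it market: 3
  market count: 3

blue it; count it; it blue; it market; market count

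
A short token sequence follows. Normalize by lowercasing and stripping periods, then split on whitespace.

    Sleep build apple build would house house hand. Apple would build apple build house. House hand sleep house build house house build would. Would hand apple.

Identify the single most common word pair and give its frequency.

Bigram frequencies (highest first):
  house house: 3
  build apple: 2
  apple build: 2
  build would: 2
  house hand: 2
  hand apple: 2
  … (10 more, each ≤ 2)

"house house", 3 times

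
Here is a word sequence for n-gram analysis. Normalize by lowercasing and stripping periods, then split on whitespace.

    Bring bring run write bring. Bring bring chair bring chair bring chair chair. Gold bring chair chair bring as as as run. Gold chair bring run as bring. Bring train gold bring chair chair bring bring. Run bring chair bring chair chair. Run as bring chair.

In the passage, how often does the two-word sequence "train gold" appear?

Scanning the 45 overlapping bigram windows for "train gold":
  position 30–31: train gold

1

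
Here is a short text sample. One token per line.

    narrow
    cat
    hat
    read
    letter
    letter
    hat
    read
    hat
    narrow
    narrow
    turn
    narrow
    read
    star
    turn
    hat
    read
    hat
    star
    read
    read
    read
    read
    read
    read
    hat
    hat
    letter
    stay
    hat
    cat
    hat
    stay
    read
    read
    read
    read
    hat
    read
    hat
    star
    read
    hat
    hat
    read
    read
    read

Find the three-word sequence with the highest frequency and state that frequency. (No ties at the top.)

Trigram frequencies (highest first):
  read read read: 7
  hat read hat: 3
  read hat star: 2
  hat star read: 2
  read read hat: 2
  read hat hat: 2
  … (28 more, each ≤ 1)

"read read read", 7 times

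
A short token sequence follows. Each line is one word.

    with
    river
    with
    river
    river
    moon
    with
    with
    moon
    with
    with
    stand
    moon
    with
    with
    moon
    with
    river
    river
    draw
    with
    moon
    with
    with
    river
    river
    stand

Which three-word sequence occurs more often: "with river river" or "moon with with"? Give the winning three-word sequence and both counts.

"moon with with" (4 vs 3)

"with river river": 3 occurrences
"moon with with": 4 occurrences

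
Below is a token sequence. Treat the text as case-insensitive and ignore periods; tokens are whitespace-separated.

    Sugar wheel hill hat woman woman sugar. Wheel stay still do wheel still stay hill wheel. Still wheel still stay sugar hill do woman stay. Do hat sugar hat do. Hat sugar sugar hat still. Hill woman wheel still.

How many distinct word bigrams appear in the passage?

30

39 tokens → 38 bigram windows in total.
Repeated bigrams (each contributes count−1 duplicates):
  wheel still: 4
  do hat: 2
  hat sugar: 2
  still stay: 2
  sugar hat: 2
  sugar wheel: 2
8 duplicate windows → 38 − 8 = 30 distinct.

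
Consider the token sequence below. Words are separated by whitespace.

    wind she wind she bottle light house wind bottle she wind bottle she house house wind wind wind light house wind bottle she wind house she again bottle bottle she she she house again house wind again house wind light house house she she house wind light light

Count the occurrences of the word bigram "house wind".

Scanning the 47 overlapping bigram windows for "house wind":
  position 7–8: house wind
  position 15–16: house wind
  position 20–21: house wind
  position 35–36: house wind
  position 38–39: house wind
  position 45–46: house wind

6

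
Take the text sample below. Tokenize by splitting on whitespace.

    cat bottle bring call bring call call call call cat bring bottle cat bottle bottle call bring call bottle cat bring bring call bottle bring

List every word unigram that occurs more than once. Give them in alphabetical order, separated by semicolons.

bottle; bring; call; cat

Unigram counts meeting the condition (more than once):
  bottle: 6
  bring: 7
  call: 8
  cat: 4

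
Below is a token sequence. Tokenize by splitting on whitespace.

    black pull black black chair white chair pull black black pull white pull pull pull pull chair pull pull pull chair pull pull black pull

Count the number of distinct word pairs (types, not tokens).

25 tokens → 24 bigram windows in total.
Repeated bigrams (each contributes count−1 duplicates):
  pull pull: 6
  black pull: 3
  chair pull: 3
  pull black: 3
  black black: 2
  pull chair: 2
13 duplicate windows → 24 − 13 = 11 distinct.

11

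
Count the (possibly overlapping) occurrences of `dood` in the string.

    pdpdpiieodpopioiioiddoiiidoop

0

Sliding a length-4 window over the 29 characters (26 positions):
  (no match at any position)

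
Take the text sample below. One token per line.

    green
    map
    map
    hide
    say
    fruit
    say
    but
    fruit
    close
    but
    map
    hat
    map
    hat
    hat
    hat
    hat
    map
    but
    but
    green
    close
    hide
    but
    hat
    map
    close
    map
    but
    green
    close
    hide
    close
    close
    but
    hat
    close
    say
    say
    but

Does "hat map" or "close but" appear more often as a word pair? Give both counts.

"hat map": 3 occurrences
"close but": 2 occurrences

"hat map" (3 vs 2)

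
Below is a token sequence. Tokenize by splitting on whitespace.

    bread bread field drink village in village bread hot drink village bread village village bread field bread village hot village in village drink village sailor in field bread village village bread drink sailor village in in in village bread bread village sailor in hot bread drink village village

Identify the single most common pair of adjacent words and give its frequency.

Bigram frequencies (highest first):
  village bread: 5
  drink village: 4
  bread village: 4
  village in: 3
  in village: 3
  village village: 3
  … (18 more, each ≤ 2)

"village bread", 5 times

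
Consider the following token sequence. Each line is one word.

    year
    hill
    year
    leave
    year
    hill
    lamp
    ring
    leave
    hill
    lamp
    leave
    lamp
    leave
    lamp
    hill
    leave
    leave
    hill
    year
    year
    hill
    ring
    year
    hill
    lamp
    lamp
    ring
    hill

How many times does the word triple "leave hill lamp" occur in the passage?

1

Scanning the 27 overlapping trigram windows for "leave hill lamp":
  position 9–11: leave hill lamp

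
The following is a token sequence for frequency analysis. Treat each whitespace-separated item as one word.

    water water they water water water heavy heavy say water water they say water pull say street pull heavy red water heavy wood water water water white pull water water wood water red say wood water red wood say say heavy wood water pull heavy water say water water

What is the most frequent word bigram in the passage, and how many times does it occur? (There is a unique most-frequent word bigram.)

Bigram frequencies (highest first):
  water water: 8
  wood water: 4
  say water: 3
  water they: 2
  water heavy: 2
  water pull: 2
  … (24 more, each ≤ 2)

"water water", 8 times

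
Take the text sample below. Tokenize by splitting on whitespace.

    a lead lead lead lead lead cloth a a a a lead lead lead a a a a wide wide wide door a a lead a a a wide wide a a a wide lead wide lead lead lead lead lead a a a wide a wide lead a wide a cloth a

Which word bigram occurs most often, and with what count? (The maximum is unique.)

Bigram frequencies (highest first):
  a a: 13
  lead lead: 10
  a wide: 6
  lead a: 4
  a lead: 3
  wide wide: 3
  … (8 more, each ≤ 3)

"a a", 13 times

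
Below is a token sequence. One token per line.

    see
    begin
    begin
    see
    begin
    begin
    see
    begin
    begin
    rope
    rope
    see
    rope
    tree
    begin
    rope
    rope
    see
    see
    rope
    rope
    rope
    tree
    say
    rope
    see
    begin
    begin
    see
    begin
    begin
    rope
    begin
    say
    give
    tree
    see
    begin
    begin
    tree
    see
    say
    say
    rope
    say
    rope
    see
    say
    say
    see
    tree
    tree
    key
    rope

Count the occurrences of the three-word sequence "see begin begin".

Scanning the 52 overlapping trigram windows for "see begin begin":
  position 1–3: see begin begin
  position 4–6: see begin begin
  position 7–9: see begin begin
  position 26–28: see begin begin
  position 29–31: see begin begin
  position 37–39: see begin begin

6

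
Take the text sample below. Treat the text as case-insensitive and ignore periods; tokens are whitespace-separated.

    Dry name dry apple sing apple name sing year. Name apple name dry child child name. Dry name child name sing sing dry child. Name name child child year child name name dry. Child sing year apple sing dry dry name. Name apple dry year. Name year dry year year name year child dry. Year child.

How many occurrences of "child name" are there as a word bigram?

Scanning the 55 overlapping bigram windows for "child name":
  position 15–16: child name
  position 19–20: child name
  position 24–25: child name
  position 30–31: child name

4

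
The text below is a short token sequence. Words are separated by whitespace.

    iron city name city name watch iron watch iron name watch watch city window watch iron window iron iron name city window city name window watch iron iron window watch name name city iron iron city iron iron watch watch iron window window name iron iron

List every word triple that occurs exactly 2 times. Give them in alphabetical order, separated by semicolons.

Trigram counts meeting the condition (exactly 2 times):
  city iron iron: 2
  watch iron window: 2
  window watch iron: 2

city iron iron; watch iron window; window watch iron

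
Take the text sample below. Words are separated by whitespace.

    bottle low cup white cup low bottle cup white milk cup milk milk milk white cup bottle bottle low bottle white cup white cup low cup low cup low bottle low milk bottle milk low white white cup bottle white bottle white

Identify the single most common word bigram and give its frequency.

Bigram frequencies (highest first):
  white cup: 5
  cup low: 4
  bottle low: 3
  low cup: 3
  cup white: 3
  low bottle: 3
  … (16 more, each ≤ 3)

"white cup", 5 times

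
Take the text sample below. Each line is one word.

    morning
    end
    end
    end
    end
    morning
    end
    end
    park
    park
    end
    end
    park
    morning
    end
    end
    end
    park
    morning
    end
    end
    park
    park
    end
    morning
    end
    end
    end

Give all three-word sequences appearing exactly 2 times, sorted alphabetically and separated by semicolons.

Trigram counts meeting the condition (exactly 2 times):
  end morning end: 2
  end park morning: 2
  end park park: 2
  park morning end: 2
  park park end: 2

end morning end; end park morning; end park park; park morning end; park park end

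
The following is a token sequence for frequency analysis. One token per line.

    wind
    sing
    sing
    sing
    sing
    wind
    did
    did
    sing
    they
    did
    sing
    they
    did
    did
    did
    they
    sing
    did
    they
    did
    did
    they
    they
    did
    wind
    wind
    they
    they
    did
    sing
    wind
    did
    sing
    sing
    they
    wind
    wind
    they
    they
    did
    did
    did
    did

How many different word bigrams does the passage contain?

16

44 tokens → 43 bigram windows in total.
Repeated bigrams (each contributes count−1 duplicates):
  did did: 7
  they did: 6
  did sing: 4
  sing sing: 4
  did they: 3
  sing they: 3
  they they: 3
  sing wind: 2
  … (3 more repeated)
27 duplicate windows → 43 − 27 = 16 distinct.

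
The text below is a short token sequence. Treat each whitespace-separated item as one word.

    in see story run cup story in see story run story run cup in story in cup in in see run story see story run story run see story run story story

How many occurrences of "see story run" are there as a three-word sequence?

Scanning the 30 overlapping trigram windows for "see story run":
  position 2–4: see story run
  position 8–10: see story run
  position 23–25: see story run
  position 28–30: see story run

4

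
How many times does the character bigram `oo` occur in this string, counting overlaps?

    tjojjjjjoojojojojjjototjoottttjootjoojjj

Sliding a length-2 window over the 40 characters (39 positions):
  position 9–10: oo
  position 25–26: oo
  position 32–33: oo
  position 36–37: oo

4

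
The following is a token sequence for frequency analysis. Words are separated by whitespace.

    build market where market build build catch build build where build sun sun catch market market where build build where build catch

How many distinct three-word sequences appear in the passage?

18

22 tokens → 20 trigram windows in total.
Repeated trigrams (each contributes count−1 duplicates):
  build build where: 2
  build where build: 2
2 duplicate windows → 20 − 2 = 18 distinct.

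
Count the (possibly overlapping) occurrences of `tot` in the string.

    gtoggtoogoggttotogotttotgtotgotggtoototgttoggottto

4

Sliding a length-3 window over the 50 characters (48 positions):
  position 14–16: tot
  position 22–24: tot
  position 26–28: tot
  position 37–39: tot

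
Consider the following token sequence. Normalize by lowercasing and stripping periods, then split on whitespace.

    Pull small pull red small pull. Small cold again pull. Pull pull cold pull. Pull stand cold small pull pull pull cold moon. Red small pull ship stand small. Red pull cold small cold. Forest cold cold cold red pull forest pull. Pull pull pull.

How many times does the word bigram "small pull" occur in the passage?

4

Scanning the 44 overlapping bigram windows for "small pull":
  position 2–3: small pull
  position 5–6: small pull
  position 18–19: small pull
  position 25–26: small pull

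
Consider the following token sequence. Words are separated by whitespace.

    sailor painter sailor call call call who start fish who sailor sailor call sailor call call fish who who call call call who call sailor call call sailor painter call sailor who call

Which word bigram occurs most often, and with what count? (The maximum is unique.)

Bigram frequencies (highest first):
  call call: 6
  sailor call: 4
  call sailor: 4
  who call: 3
  sailor painter: 2
  call who: 2
  … (10 more, each ≤ 2)

"call call", 6 times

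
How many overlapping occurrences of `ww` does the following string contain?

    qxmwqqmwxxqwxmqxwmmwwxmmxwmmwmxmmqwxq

Sliding a length-2 window over the 37 characters (36 positions):
  position 20–21: ww

1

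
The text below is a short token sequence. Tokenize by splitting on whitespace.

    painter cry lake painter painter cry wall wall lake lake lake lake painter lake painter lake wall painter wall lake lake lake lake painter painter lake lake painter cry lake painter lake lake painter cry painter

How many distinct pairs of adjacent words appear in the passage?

36 tokens → 35 bigram windows in total.
Repeated bigrams (each contributes count−1 duplicates):
  lake lake: 8
  lake painter: 7
  painter cry: 4
  painter lake: 4
  cry lake: 2
  painter painter: 2
  wall lake: 2
22 duplicate windows → 35 − 22 = 13 distinct.

13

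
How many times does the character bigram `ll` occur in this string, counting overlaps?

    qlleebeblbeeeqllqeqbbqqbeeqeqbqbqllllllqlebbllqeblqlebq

Sliding a length-2 window over the 55 characters (54 positions):
  position 2–3: ll
  position 15–16: ll
  position 34–35: ll
  position 35–36: ll
  position 36–37: ll
  position 37–38: ll
  position 38–39: ll
  position 45–46: ll

8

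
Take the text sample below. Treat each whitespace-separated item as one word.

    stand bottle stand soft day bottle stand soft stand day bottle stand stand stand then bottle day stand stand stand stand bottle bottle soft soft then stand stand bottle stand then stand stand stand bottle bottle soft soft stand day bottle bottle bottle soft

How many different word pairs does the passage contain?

44 tokens → 43 bigram windows in total.
Repeated bigrams (each contributes count−1 duplicates):
  stand stand: 8
  bottle bottle: 4
  bottle stand: 4
  stand bottle: 4
  bottle soft: 3
  day bottle: 3
  soft soft: 2
  soft stand: 2
  … (4 more repeated)
26 duplicate windows → 43 − 26 = 17 distinct.

17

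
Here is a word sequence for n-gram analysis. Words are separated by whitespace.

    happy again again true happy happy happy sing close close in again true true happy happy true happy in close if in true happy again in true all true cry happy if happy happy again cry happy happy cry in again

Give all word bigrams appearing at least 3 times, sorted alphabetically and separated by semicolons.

happy again; happy happy; true happy

Bigram counts meeting the condition (at least 3 times):
  happy again: 3
  happy happy: 5
  true happy: 4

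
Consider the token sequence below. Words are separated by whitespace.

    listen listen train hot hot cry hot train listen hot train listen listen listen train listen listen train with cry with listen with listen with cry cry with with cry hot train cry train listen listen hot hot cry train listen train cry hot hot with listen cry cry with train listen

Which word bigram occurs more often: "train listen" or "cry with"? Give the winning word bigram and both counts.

"train listen": 6 occurrences
"cry with": 3 occurrences

"train listen" (6 vs 3)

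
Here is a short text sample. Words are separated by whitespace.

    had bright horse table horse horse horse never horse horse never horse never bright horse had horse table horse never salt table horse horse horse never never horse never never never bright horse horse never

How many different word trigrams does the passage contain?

35 tokens → 33 trigram windows in total.
Repeated trigrams (each contributes count−1 duplicates):
  horse horse never: 4
  horse horse horse: 2
  horse never horse: 2
  horse never never: 2
  horse table horse: 2
  never bright horse: 2
  never horse never: 2
  table horse horse: 2
10 duplicate windows → 33 − 10 = 23 distinct.

23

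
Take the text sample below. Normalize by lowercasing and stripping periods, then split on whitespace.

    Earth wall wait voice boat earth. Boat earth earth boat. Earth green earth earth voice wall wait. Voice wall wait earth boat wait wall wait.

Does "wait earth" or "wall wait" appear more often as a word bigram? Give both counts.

"wall wait" (4 vs 1)

"wait earth": 1 occurrence
"wall wait": 4 occurrences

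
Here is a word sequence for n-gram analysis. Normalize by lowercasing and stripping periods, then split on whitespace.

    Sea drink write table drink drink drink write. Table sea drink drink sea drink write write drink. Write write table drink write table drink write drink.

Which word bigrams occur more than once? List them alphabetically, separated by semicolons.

Bigram counts meeting the condition (more than once):
  drink drink: 3
  drink write: 6
  sea drink: 3
  table drink: 3
  write drink: 2
  write table: 4
  write write: 2

drink drink; drink write; sea drink; table drink; write drink; write table; write write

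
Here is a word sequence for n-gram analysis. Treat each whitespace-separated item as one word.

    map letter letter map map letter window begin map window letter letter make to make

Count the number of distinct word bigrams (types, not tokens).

12

15 tokens → 14 bigram windows in total.
Repeated bigrams (each contributes count−1 duplicates):
  letter letter: 2
  map letter: 2
2 duplicate windows → 14 − 2 = 12 distinct.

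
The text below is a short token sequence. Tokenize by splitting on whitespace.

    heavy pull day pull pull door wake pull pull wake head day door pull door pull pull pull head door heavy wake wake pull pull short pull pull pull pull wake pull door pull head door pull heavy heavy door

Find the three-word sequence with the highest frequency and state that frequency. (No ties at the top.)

Trigram frequencies (highest first):
  pull pull pull: 3
  wake pull pull: 2
  pull pull wake: 2
  pull door pull: 2
  pull head door: 2
  heavy pull day: 1
  … (26 more, each ≤ 1)

"pull pull pull", 3 times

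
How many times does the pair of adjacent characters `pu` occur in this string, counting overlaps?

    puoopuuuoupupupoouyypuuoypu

6

Sliding a length-2 window over the 27 characters (26 positions):
  position 1–2: pu
  position 5–6: pu
  position 11–12: pu
  position 13–14: pu
  position 21–22: pu
  position 26–27: pu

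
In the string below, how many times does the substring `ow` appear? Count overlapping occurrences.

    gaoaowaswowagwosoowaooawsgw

Sliding a length-2 window over the 27 characters (26 positions):
  position 5–6: ow
  position 10–11: ow
  position 18–19: ow

3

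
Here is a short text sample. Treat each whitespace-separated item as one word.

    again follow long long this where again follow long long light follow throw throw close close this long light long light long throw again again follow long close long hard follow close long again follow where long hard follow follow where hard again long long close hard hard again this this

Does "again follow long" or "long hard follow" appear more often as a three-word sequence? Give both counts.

"again follow long" (3 vs 2)

"again follow long": 3 occurrences
"long hard follow": 2 occurrences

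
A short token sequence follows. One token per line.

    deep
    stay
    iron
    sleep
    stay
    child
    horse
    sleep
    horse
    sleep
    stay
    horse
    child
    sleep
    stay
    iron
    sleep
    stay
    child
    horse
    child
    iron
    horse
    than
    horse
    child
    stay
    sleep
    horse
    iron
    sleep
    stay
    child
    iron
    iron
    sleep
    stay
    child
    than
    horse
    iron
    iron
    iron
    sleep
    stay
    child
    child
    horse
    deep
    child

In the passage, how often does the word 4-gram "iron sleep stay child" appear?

Scanning the 47 overlapping 4-gram windows for "iron sleep stay child":
  position 3–6: iron sleep stay child
  position 16–19: iron sleep stay child
  position 30–33: iron sleep stay child
  position 35–38: iron sleep stay child
  position 43–46: iron sleep stay child

5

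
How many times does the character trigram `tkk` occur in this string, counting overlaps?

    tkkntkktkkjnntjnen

3

Sliding a length-3 window over the 18 characters (16 positions):
  position 1–3: tkk
  position 5–7: tkk
  position 8–10: tkk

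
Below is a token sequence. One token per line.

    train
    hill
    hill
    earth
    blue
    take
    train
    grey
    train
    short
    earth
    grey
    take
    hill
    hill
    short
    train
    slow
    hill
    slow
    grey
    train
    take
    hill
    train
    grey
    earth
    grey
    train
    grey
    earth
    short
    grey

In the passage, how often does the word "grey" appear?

Scanning the 33 tokens for "grey":
  position 8: grey
  position 12: grey
  position 21: grey
  position 26: grey
  position 28: grey
  position 30: grey
  position 33: grey

7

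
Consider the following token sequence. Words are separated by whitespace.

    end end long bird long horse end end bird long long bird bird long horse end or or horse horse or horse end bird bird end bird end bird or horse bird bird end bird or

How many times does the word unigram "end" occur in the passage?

Scanning the 36 tokens for "end":
  position 1: end
  position 2: end
  position 7: end
  position 8: end
  position 16: end
  position 23: end
  position 26: end
  position 28: end
  position 34: end

9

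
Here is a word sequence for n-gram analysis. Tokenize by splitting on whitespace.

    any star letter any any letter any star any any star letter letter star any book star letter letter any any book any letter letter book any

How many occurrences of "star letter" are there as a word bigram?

3

Scanning the 26 overlapping bigram windows for "star letter":
  position 2–3: star letter
  position 11–12: star letter
  position 17–18: star letter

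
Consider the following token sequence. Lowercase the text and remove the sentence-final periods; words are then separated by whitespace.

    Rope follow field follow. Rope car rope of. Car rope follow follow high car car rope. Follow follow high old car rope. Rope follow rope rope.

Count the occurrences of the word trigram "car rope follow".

Scanning the 24 overlapping trigram windows for "car rope follow":
  position 9–11: car rope follow
  position 15–17: car rope follow

2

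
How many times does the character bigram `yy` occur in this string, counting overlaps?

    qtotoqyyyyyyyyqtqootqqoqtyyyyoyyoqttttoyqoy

Sliding a length-2 window over the 43 characters (42 positions):
  position 7–8: yy
  position 8–9: yy
  position 9–10: yy
  position 10–11: yy
  position 11–12: yy
  position 12–13: yy
  position 13–14: yy
  position 26–27: yy
  position 27–28: yy
  position 28–29: yy
  … (1 more)

11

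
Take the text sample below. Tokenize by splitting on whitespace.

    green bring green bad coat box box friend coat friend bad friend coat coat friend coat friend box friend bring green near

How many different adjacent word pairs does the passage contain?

15

22 tokens → 21 bigram windows in total.
Repeated bigrams (each contributes count−1 duplicates):
  coat friend: 3
  friend coat: 3
  box friend: 2
  bring green: 2
6 duplicate windows → 21 − 6 = 15 distinct.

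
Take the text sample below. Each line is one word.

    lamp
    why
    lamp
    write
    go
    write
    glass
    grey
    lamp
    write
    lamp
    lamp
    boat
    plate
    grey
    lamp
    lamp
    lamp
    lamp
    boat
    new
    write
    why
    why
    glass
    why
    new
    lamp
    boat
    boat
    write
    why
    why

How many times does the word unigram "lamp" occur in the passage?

Scanning the 33 tokens for "lamp":
  position 1: lamp
  position 3: lamp
  position 9: lamp
  position 11: lamp
  position 12: lamp
  position 16: lamp
  position 17: lamp
  position 18: lamp
  position 19: lamp
  position 28: lamp

10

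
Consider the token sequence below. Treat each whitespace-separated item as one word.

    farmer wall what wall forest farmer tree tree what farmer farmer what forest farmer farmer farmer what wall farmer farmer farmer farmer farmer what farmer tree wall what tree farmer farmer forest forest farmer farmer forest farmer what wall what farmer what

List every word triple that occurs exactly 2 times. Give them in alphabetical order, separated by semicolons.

farmer farmer forest; farmer what wall; forest farmer farmer

Trigram counts meeting the condition (exactly 2 times):
  farmer farmer forest: 2
  farmer what wall: 2
  forest farmer farmer: 2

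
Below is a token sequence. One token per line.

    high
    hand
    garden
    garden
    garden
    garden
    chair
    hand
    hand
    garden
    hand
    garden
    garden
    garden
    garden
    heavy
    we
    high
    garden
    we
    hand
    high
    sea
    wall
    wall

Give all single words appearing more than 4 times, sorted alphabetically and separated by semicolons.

Unigram counts meeting the condition (more than 4 times):
  garden: 10
  hand: 5

garden; hand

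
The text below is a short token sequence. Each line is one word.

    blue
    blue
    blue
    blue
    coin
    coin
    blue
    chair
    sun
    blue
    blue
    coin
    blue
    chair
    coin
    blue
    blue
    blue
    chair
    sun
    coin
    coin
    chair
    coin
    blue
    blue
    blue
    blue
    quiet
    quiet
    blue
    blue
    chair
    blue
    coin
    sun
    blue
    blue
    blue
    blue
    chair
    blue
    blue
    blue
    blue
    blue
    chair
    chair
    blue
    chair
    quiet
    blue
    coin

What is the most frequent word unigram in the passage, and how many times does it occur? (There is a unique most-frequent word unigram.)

"blue", 29 times

Unigram frequencies (highest first):
  blue: 29
  coin: 9
  chair: 9
  sun: 3
  quiet: 3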